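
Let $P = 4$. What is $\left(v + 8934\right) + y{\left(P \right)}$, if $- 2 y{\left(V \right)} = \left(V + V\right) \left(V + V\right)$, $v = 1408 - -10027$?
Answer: $20337$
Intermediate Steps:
$v = 11435$ ($v = 1408 + 10027 = 11435$)
$y{\left(V \right)} = - 2 V^{2}$ ($y{\left(V \right)} = - \frac{\left(V + V\right) \left(V + V\right)}{2} = - \frac{2 V 2 V}{2} = - \frac{4 V^{2}}{2} = - 2 V^{2}$)
$\left(v + 8934\right) + y{\left(P \right)} = \left(11435 + 8934\right) - 2 \cdot 4^{2} = 20369 - 32 = 20337$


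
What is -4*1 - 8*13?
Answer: -108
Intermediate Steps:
-4*1 - 8*13 = -4 - 104 = -108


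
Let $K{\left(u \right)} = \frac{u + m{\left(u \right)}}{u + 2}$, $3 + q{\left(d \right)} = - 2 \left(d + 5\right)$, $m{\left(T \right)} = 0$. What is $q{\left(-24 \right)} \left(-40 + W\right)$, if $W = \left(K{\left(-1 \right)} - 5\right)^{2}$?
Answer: $-140$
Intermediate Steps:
$q{\left(d \right)} = -13 - 2 d$ ($q{\left(d \right)} = -3 - 2 \left(d + 5\right) = -3 - 2 \left(5 + d\right) = -3 - \left(10 + 2 d\right) = -13 - 2 d$)
$K{\left(u \right)} = \frac{u}{2 + u}$ ($K{\left(u \right)} = \frac{u + 0}{u + 2} = \frac{u}{2 + u}$)
$W = 36$ ($W = \left(- \frac{1}{2 - 1} - 5\right)^{2} = \left(- 1^{-1} - 5\right)^{2} = \left(\left(-1\right) 1 - 5\right)^{2} = \left(-1 - 5\right)^{2} = \left(-6\right)^{2} = 36$)
$q{\left(-24 \right)} \left(-40 + W\right) = \left(-13 - -48\right) \left(-40 + 36\right) = \left(-13 + 48\right) \left(-4\right) = 35 \left(-4\right) = -140$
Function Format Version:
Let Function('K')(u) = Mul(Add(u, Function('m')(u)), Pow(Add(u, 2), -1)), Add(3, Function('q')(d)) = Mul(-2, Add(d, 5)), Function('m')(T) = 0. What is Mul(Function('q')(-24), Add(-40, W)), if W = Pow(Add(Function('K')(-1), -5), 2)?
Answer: -140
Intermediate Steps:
Function('q')(d) = Add(-13, Mul(-2, d)) (Function('q')(d) = Add(-3, Mul(-2, Add(d, 5))) = Add(-3, Mul(-2, Add(5, d))) = Add(-3, Add(-10, Mul(-2, d))) = Add(-13, Mul(-2, d)))
Function('K')(u) = Mul(u, Pow(Add(2, u), -1)) (Function('K')(u) = Mul(Add(u, 0), Pow(Add(u, 2), -1)) = Mul(u, Pow(Add(2, u), -1)))
W = 36 (W = Pow(Add(Mul(-1, Pow(Add(2, -1), -1)), -5), 2) = Pow(Add(Mul(-1, Pow(1, -1)), -5), 2) = Pow(Add(Mul(-1, 1), -5), 2) = Pow(Add(-1, -5), 2) = Pow(-6, 2) = 36)
Mul(Function('q')(-24), Add(-40, W)) = Mul(Add(-13, Mul(-2, -24)), Add(-40, 36)) = Mul(Add(-13, 48), -4) = Mul(35, -4) = -140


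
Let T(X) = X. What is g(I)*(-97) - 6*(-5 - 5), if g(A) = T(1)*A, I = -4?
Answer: 448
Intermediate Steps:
g(A) = A (g(A) = 1*A = A)
g(I)*(-97) - 6*(-5 - 5) = -4*(-97) - 6*(-5 - 5) = 388 - 6*(-10) = 388 + 60 = 448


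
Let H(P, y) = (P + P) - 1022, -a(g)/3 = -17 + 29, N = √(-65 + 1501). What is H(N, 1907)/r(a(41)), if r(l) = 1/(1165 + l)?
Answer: -1153838 + 4516*√359 ≈ -1.0683e+6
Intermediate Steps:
N = 2*√359 (N = √1436 = 2*√359 ≈ 37.895)
a(g) = -36 (a(g) = -3*(-17 + 29) = -3*12 = -36)
H(P, y) = -1022 + 2*P (H(P, y) = 2*P - 1022 = -1022 + 2*P)
H(N, 1907)/r(a(41)) = (-1022 + 2*(2*√359))/(1/(1165 - 36)) = (-1022 + 4*√359)/(1/1129) = (-1022 + 4*√359)*1129 = -1153838 + 4516*√359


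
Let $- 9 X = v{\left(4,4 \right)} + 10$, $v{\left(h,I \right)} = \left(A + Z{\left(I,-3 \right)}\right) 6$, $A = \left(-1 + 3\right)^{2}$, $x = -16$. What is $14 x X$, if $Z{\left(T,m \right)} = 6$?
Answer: $\frac{15680}{9} \approx 1742.2$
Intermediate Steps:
$A = 4$ ($A = 2^{2} = 4$)
$v{\left(h,I \right)} = 60$ ($v{\left(h,I \right)} = \left(4 + 6\right) 6 = 10 \cdot 6 = 60$)
$X = - \frac{70}{9}$ ($X = - \frac{60 + 10}{9} = \left(- \frac{1}{9}\right) 70 = - \frac{70}{9} \approx -7.7778$)
$14 x X = 14 \left(-16\right) \left(- \frac{70}{9}\right) = \left(-224\right) \left(- \frac{70}{9}\right) = \frac{15680}{9}$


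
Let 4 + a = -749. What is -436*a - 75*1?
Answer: 328233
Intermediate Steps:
a = -753 (a = -4 - 749 = -753)
-436*a - 75*1 = -436*(-753) - 75*1 = 328308 - 75 = 328233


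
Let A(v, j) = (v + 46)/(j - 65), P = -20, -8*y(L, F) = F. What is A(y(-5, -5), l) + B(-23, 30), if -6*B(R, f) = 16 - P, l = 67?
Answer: 277/16 ≈ 17.313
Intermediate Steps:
y(L, F) = -F/8
B(R, f) = -6 (B(R, f) = -(16 - 1*(-20))/6 = -(16 + 20)/6 = -⅙*36 = -6)
A(v, j) = (46 + v)/(-65 + j)
A(y(-5, -5), l) + B(-23, 30) = (46 - ⅛*(-5))/(-65 + 67) - 6 = (46 + 5/8)/2 - 6 = (½)*(373/8) - 6 = 373/16 - 6 = 277/16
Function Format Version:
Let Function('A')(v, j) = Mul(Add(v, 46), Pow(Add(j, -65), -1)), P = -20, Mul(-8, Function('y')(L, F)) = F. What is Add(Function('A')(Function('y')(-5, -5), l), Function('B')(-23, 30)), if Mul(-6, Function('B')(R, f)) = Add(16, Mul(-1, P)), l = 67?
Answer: Rational(277, 16) ≈ 17.313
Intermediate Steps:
Function('y')(L, F) = Mul(Rational(-1, 8), F)
Function('B')(R, f) = -6 (Function('B')(R, f) = Mul(Rational(-1, 6), Add(16, Mul(-1, -20))) = Mul(Rational(-1, 6), Add(16, 20)) = Mul(Rational(-1, 6), 36) = -6)
Function('A')(v, j) = Mul(Pow(Add(-65, j), -1), Add(46, v)) (Function('A')(v, j) = Mul(Add(46, v), Pow(Add(-65, j), -1)) = Mul(Pow(Add(-65, j), -1), Add(46, v)))
Add(Function('A')(Function('y')(-5, -5), l), Function('B')(-23, 30)) = Add(Mul(Pow(Add(-65, 67), -1), Add(46, Mul(Rational(-1, 8), -5))), -6) = Add(Mul(Pow(2, -1), Add(46, Rational(5, 8))), -6) = Add(Mul(Rational(1, 2), Rational(373, 8)), -6) = Add(Rational(373, 16), -6) = Rational(277, 16)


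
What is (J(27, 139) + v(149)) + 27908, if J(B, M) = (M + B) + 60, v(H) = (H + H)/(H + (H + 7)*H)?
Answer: 4417040/157 ≈ 28134.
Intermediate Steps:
v(H) = 2*H/(H + H*(7 + H)) (v(H) = (2*H)/(H + (7 + H)*H) = (2*H)/(H + H*(7 + H)) = 2*H/(H + H*(7 + H)))
J(B, M) = 60 + B + M (J(B, M) = (B + M) + 60 = 60 + B + M)
(J(27, 139) + v(149)) + 27908 = ((60 + 27 + 139) + 2/(8 + 149)) + 27908 = (226 + 2/157) + 27908 = 35484/157 + 27908 = 4417040/157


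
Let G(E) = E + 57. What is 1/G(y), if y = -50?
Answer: ⅐ ≈ 0.14286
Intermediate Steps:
G(E) = 57 + E
1/G(y) = 1/(57 - 50) = 1/7 = ⅐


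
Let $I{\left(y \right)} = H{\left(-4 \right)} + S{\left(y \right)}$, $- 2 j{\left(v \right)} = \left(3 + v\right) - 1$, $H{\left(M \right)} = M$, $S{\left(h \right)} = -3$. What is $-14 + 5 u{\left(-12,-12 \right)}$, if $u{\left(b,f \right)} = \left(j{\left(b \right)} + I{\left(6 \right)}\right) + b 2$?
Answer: $-144$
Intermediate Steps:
$j{\left(v \right)} = -1 - \frac{v}{2}$ ($j{\left(v \right)} = - \frac{\left(3 + v\right) - 1}{2} = - \frac{2 + v}{2} = -1 - \frac{v}{2}$)
$I{\left(y \right)} = -7$ ($I{\left(y \right)} = -4 - 3 = -7$)
$u{\left(b,f \right)} = -8 + \frac{3 b}{2}$ ($u{\left(b,f \right)} = \left(\left(-1 - \frac{b}{2}\right) - 7\right) + b 2 = \left(-8 - \frac{b}{2}\right) + 2 b = -8 + \frac{3 b}{2}$)
$-14 + 5 u{\left(-12,-12 \right)} = -14 + 5 \left(-8 + \frac{3}{2} \left(-12\right)\right) = -14 + 5 \left(-8 - 18\right) = -14 + 5 \left(-26\right) = -14 - 130 = -144$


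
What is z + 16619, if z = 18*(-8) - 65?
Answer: 16410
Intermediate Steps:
z = -209 (z = -144 - 65 = -209)
z + 16619 = -209 + 16619 = 16410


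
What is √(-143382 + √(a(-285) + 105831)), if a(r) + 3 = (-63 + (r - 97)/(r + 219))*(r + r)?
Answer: √(-17349222 + 22*√4187777)/11 ≈ 378.17*I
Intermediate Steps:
a(r) = -3 + 2*r*(-63 + (-97 + r)/(219 + r)) (a(r) = -3 + (-63 + (r - 97)/(r + 219))*(r + r) = -3 + (-63 + (-97 + r)/(219 + r))*(2*r) = -3 + 2*r*(-63 + (-97 + r)/(219 + r)))
√(-143382 + √(a(-285) + 105831)) = √(-143382 + √((-657 - 27791*(-285) - 124*(-285)²)/(219 - 285) + 105831)) = √(-143382 + √((-657 + 7920435 - 124*81225)/(-66) + 105831)) = √(-143382 + √(-(-657 + 7920435 - 10071900)/66 + 105831)) = √(-143382 + √(-1/66*(-2152122) + 105831)) = √(-143382 + √(358687/11 + 105831)) = √(-143382 + √(1522828/11)) = √(-143382 + 2*√4187777/11)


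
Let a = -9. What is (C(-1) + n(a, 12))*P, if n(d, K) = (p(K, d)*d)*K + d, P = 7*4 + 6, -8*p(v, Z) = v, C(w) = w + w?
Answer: 5134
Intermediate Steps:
C(w) = 2*w
p(v, Z) = -v/8
P = 34 (P = 28 + 6 = 34)
n(d, K) = d - d*K²/8 (n(d, K) = ((-K/8)*d)*K + d = (-K*d/8)*K + d = -d*K²/8 + d = d - d*K²/8)
(C(-1) + n(a, 12))*P = (2*(-1) + (⅛)*(-9)*(8 - 1*12²))*34 = (-2 + (⅛)*(-9)*(8 - 1*144))*34 = (-2 + (⅛)*(-9)*(8 - 144))*34 = (-2 + (⅛)*(-9)*(-136))*34 = (-2 + 153)*34 = 151*34 = 5134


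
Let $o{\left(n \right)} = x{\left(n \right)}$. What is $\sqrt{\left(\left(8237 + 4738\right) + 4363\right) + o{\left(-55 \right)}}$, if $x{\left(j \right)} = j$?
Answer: $\sqrt{17283} \approx 131.46$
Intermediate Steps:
$o{\left(n \right)} = n$
$\sqrt{\left(\left(8237 + 4738\right) + 4363\right) + o{\left(-55 \right)}} = \sqrt{\left(\left(8237 + 4738\right) + 4363\right) - 55} = \sqrt{\left(12975 + 4363\right) - 55} = \sqrt{17338 - 55} = \sqrt{17283}$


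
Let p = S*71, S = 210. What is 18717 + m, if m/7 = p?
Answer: 123087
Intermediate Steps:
p = 14910 (p = 210*71 = 14910)
m = 104370 (m = 7*14910 = 104370)
18717 + m = 18717 + 104370 = 123087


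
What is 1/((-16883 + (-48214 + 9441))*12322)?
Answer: -1/685793232 ≈ -1.4582e-9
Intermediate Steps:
1/((-16883 + (-48214 + 9441))*12322) = (1/12322)/(-16883 - 38773) = (1/12322)/(-55656) = -1/55656*1/12322 = -1/685793232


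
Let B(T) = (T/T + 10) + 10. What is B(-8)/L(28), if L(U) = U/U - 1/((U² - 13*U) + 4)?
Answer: 2968/141 ≈ 21.050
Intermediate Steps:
B(T) = 21 (B(T) = (1 + 10) + 10 = 11 + 10 = 21)
L(U) = 1 - 1/(4 + U² - 13*U)
B(-8)/L(28) = 21/(((3 + 28² - 13*28)/(4 + 28² - 13*28))) = 21/(((3 + 784 - 364)/(4 + 784 - 364))) = 21/((423/424)) = 21/(((1/424)*423)) = 21/(423/424) = 21*(424/423) = 2968/141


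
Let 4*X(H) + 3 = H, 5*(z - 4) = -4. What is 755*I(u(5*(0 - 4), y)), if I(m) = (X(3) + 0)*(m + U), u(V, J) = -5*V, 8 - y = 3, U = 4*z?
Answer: 0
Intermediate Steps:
z = 16/5 (z = 4 + (1/5)*(-4) = 4 - 4/5 = 16/5 ≈ 3.2000)
U = 64/5 (U = 4*(16/5) = 64/5 ≈ 12.800)
X(H) = -3/4 + H/4
y = 5 (y = 8 - 1*3 = 8 - 3 = 5)
I(m) = 0 (I(m) = ((-3/4 + (1/4)*3) + 0)*(m + 64/5) = ((-3/4 + 3/4) + 0)*(64/5 + m) = (0 + 0)*(64/5 + m) = 0*(64/5 + m) = 0)
755*I(u(5*(0 - 4), y)) = 755*0 = 0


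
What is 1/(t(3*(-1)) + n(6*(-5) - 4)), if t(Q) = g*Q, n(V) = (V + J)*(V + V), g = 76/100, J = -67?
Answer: 25/171643 ≈ 0.00014565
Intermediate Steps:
g = 19/25 (g = 76*(1/100) = 19/25 ≈ 0.76000)
n(V) = 2*V*(-67 + V) (n(V) = (V - 67)*(V + V) = (-67 + V)*(2*V) = 2*V*(-67 + V))
t(Q) = 19*Q/25
1/(t(3*(-1)) + n(6*(-5) - 4)) = 1/(19*(3*(-1))/25 + 2*(6*(-5) - 4)*(-67 + (6*(-5) - 4))) = 1/((19/25)*(-3) + 2*(-30 - 4)*(-67 + (-30 - 4))) = 1/(-57/25 + 2*(-34)*(-67 - 34)) = 1/(-57/25 + 2*(-34)*(-101)) = 1/(-57/25 + 6868) = 1/(171643/25) = 25/171643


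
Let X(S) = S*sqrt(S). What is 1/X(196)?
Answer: 1/2744 ≈ 0.00036443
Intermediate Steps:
X(S) = S**(3/2)
1/X(196) = 1/(196**(3/2)) = 1/2744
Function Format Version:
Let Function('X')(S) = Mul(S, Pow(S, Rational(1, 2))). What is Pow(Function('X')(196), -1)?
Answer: Rational(1, 2744) ≈ 0.00036443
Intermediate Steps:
Function('X')(S) = Pow(S, Rational(3, 2))
Pow(Function('X')(196), -1) = Pow(Pow(196, Rational(3, 2)), -1) = Pow(2744, -1) = Rational(1, 2744)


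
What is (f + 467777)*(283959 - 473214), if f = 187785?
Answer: -124068386310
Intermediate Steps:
(f + 467777)*(283959 - 473214) = (187785 + 467777)*(283959 - 473214) = 655562*(-189255) = -124068386310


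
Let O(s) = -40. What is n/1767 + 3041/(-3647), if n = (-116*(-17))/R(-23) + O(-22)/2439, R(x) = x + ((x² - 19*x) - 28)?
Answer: -3991477847773/4793844609855 ≈ -0.83263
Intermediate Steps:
R(x) = -28 + x² - 18*x (R(x) = x + (-28 + x² - 19*x) = -28 + x² - 18*x)
n = 1591036/743895 (n = (-116*(-17))/(-28 + (-23)² - 18*(-23)) - 40/2439 = 1972/(-28 + 529 + 414) - 40*1/2439 = 1972/915 - 40/2439 = 1591036/743895 ≈ 2.1388)
n/1767 + 3041/(-3647) = (1591036/743895)/1767 + 3041/(-3647) = (1591036/743895)*(1/1767) + 3041*(-1/3647) = 1591036/1314462465 - 3041/3647 = -3991477847773/4793844609855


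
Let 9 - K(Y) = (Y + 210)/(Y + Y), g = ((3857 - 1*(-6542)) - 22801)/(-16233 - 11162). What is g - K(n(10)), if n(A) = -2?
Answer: -1658693/27395 ≈ -60.547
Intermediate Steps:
g = 12402/27395 (g = ((3857 + 6542) - 22801)/(-27395) = (10399 - 22801)*(-1/27395) = -12402*(-1/27395) = 12402/27395 ≈ 0.45271)
K(Y) = 9 - (210 + Y)/(2*Y) (K(Y) = 9 - (Y + 210)/(Y + Y) = 9 - (210 + Y)/(2*Y))
g - K(n(10)) = 12402/27395 - (17/2 - 105/(-2)) = 12402/27395 - (17/2 - 105*(-½)) = 12402/27395 - (17/2 + 105/2) = 12402/27395 - 1*61 = 12402/27395 - 61 = -1658693/27395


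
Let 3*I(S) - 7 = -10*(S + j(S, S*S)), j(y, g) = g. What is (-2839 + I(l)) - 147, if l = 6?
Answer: -9371/3 ≈ -3123.7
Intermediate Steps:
I(S) = 7/3 - 10*S/3 - 10*S²/3 (I(S) = 7/3 + (-10*(S + S*S))/3 = 7/3 + (-10*(S + S²))/3 = 7/3 + (-10*S - 10*S²)/3 = 7/3 + (-10*S/3 - 10*S²/3) = 7/3 - 10*S/3 - 10*S²/3)
(-2839 + I(l)) - 147 = (-2839 + (7/3 - 10/3*6 - 10/3*6²)) - 147 = (-2839 + (7/3 - 20 - 10/3*36)) - 147 = (-2839 + (7/3 - 20 - 120)) - 147 = (-2839 - 413/3) - 147 = -8930/3 - 147 = -9371/3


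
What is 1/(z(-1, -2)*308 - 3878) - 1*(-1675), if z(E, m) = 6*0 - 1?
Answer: 7011549/4186 ≈ 1675.0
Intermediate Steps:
z(E, m) = -1 (z(E, m) = 0 - 1 = -1)
1/(z(-1, -2)*308 - 3878) - 1*(-1675) = 1/(-1*308 - 3878) - 1*(-1675) = 1/(-308 - 3878) + 1675 = 1/(-4186) + 1675 = -1/4186 + 1675 = 7011549/4186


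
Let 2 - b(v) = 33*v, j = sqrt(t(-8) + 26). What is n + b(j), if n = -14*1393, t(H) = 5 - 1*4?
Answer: -19500 - 99*sqrt(3) ≈ -19671.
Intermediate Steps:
t(H) = 1 (t(H) = 5 - 4 = 1)
j = 3*sqrt(3) (j = sqrt(1 + 26) = sqrt(27) = 3*sqrt(3) ≈ 5.1962)
b(v) = 2 - 33*v
n = -19502
n + b(j) = -19502 + (2 - 99*sqrt(3)) = -19500 - 99*sqrt(3)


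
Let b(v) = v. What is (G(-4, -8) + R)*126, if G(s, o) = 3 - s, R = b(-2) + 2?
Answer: 882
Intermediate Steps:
R = 0 (R = -2 + 2 = 0)
(G(-4, -8) + R)*126 = ((3 - 1*(-4)) + 0)*126 = ((3 + 4) + 0)*126 = (7 + 0)*126 = 7*126 = 882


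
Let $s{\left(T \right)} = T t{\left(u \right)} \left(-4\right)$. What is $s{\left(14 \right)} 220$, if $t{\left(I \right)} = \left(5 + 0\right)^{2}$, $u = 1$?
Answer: $-308000$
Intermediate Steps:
$t{\left(I \right)} = 25$ ($t{\left(I \right)} = 5^{2} = 25$)
$s{\left(T \right)} = - 100 T$ ($s{\left(T \right)} = T 25 \left(-4\right) = 25 T \left(-4\right) = - 100 T$)
$s{\left(14 \right)} 220 = \left(-100\right) 14 \cdot 220 = \left(-1400\right) 220 = -308000$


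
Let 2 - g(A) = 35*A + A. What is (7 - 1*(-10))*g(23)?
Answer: -14042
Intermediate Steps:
g(A) = 2 - 36*A (g(A) = 2 - (35*A + A) = 2 - 36*A)
(7 - 1*(-10))*g(23) = (7 - 1*(-10))*(2 - 36*23) = (7 + 10)*(2 - 828) = 17*(-826) = -14042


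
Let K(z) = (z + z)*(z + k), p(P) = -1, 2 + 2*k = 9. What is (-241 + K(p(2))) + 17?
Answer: -229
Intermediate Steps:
k = 7/2 (k = -1 + (½)*9 = -1 + 9/2 = 7/2 ≈ 3.5000)
K(z) = 2*z*(7/2 + z) (K(z) = (z + z)*(z + 7/2) = (2*z)*(7/2 + z) = 2*z*(7/2 + z))
(-241 + K(p(2))) + 17 = (-241 - (7 + 2*(-1))) + 17 = (-241 - (7 - 2)) + 17 = (-241 - 1*5) + 17 = (-241 - 5) + 17 = -246 + 17 = -229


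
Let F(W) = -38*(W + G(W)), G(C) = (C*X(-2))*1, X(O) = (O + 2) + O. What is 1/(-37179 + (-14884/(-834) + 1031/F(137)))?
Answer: -2170902/80672792479 ≈ -2.6910e-5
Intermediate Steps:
X(O) = 2 + 2*O (X(O) = (2 + O) + O = 2 + 2*O)
G(C) = -2*C (G(C) = (C*(2 + 2*(-2)))*1 = (C*(2 - 4))*1 = (C*(-2))*1 = -2*C*1 = -2*C)
F(W) = 38*W (F(W) = -38*(W - 2*W) = -(-38)*W = 38*W)
1/(-37179 + (-14884/(-834) + 1031/F(137))) = 1/(-37179 + (-14884/(-834) + 1031/((38*137)))) = 1/(-37179 + (-14884*(-1/834) + 1031/5206)) = 1/(-37179 + (7442/417 + 1031*(1/5206))) = 1/(-37179 + (7442/417 + 1031/5206)) = 1/(-37179 + 39172979/2170902) = 1/(-80672792479/2170902) = -2170902/80672792479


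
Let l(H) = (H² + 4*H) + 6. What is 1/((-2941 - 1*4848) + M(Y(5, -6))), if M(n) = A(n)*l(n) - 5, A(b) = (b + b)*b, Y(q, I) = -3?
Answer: -1/7740 ≈ -0.00012920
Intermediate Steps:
l(H) = 6 + H² + 4*H
A(b) = 2*b² (A(b) = (2*b)*b = 2*b²)
M(n) = -5 + 2*n²*(6 + n² + 4*n) (M(n) = (2*n²)*(6 + n² + 4*n) - 5 = 2*n²*(6 + n² + 4*n) - 5 = -5 + 2*n²*(6 + n² + 4*n))
1/((-2941 - 1*4848) + M(Y(5, -6))) = 1/((-2941 - 1*4848) + (-5 + 2*(-3)²*(6 + (-3)² + 4*(-3)))) = 1/((-2941 - 4848) + (-5 + 2*9*(6 + 9 - 12))) = 1/(-7789 + (-5 + 2*9*3)) = 1/(-7789 + (-5 + 54)) = 1/(-7789 + 49) = 1/(-7740) = -1/7740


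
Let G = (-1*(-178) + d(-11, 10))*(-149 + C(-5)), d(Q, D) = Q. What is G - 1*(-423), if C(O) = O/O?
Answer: -24293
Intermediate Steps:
C(O) = 1
G = -24716 (G = (-1*(-178) - 11)*(-149 + 1) = (178 - 11)*(-148) = 167*(-148) = -24716)
G - 1*(-423) = -24716 - 1*(-423) = -24716 + 423 = -24293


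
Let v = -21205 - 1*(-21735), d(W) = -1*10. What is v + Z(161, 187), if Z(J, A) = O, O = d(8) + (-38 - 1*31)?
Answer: 451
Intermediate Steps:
d(W) = -10
v = 530 (v = -21205 + 21735 = 530)
O = -79 (O = -10 + (-38 - 1*31) = -10 + (-38 - 31) = -10 - 69 = -79)
Z(J, A) = -79
v + Z(161, 187) = 530 - 79 = 451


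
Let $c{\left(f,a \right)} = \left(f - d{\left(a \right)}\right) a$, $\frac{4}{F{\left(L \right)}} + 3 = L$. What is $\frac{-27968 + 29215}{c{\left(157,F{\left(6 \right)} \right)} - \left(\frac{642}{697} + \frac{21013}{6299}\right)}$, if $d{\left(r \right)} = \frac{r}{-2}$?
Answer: $\frac{49273492869}{8138432305} \approx 6.0544$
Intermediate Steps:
$F{\left(L \right)} = \frac{4}{-3 + L}$
$d{\left(r \right)} = - \frac{r}{2}$ ($d{\left(r \right)} = r \left(- \frac{1}{2}\right) = - \frac{r}{2}$)
$c{\left(f,a \right)} = a \left(f + \frac{a}{2}\right)$ ($c{\left(f,a \right)} = \left(f - - \frac{a}{2}\right) a = \left(f + \frac{a}{2}\right) a = a \left(f + \frac{a}{2}\right)$)
$\frac{-27968 + 29215}{c{\left(157,F{\left(6 \right)} \right)} - \left(\frac{642}{697} + \frac{21013}{6299}\right)} = \frac{-27968 + 29215}{\frac{\frac{4}{-3 + 6} \left(\frac{4}{-3 + 6} + 2 \cdot 157\right)}{2} - \left(\frac{642}{697} + \frac{21013}{6299}\right)} = \frac{1247}{\frac{\frac{4}{3} \left(\frac{4}{3} + 314\right)}{2} - \frac{18690019}{4390403}} = \frac{1247}{\frac{4 \cdot \frac{1}{3} \left(4 \cdot \frac{1}{3} + 314\right)}{2} - \frac{18690019}{4390403}} = \frac{1247}{\frac{1}{2} \cdot \frac{4}{3} \left(\frac{4}{3} + 314\right) - \frac{18690019}{4390403}} = \frac{1247}{\frac{1}{2} \cdot \frac{4}{3} \cdot \frac{946}{3} - \frac{18690019}{4390403}} = \frac{1247}{\frac{1892}{9} - \frac{18690019}{4390403}} = \frac{1247}{\frac{8138432305}{39513627}} = 1247 \cdot \frac{39513627}{8138432305} = \frac{49273492869}{8138432305}$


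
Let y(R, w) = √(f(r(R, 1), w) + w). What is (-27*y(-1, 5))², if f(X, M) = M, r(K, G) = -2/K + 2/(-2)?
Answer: 7290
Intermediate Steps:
r(K, G) = -1 - 2/K (r(K, G) = -2/K + 2*(-½) = -2/K - 1 = -1 - 2/K)
y(R, w) = √2*√w (y(R, w) = √(w + w) = √(2*w) = √2*√w)
(-27*y(-1, 5))² = (-27*√2*√5)² = (-27*√10)² = 7290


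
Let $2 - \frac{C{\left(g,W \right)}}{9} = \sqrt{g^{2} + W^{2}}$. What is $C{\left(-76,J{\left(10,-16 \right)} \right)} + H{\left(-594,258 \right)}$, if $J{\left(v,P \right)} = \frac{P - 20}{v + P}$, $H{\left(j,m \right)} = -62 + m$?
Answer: $214 - 18 \sqrt{1453} \approx -472.13$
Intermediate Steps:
$J{\left(v,P \right)} = \frac{-20 + P}{P + v}$
$C{\left(g,W \right)} = 18 - 9 \sqrt{W^{2} + g^{2}}$ ($C{\left(g,W \right)} = 18 - 9 \sqrt{g^{2} + W^{2}} = 18 - 9 \sqrt{W^{2} + g^{2}}$)
$C{\left(-76,J{\left(10,-16 \right)} \right)} + H{\left(-594,258 \right)} = \left(18 - 9 \sqrt{\left(\frac{-20 - 16}{-16 + 10}\right)^{2} + \left(-76\right)^{2}}\right) + \left(-62 + 258\right) = \left(18 - 9 \sqrt{\left(\frac{1}{-6} \left(-36\right)\right)^{2} + 5776}\right) + 196 = \left(18 - 9 \sqrt{\left(\left(- \frac{1}{6}\right) \left(-36\right)\right)^{2} + 5776}\right) + 196 = \left(18 - 9 \sqrt{6^{2} + 5776}\right) + 196 = \left(18 - 9 \sqrt{36 + 5776}\right) + 196 = \left(18 - 9 \sqrt{5812}\right) + 196 = \left(18 - 9 \cdot 2 \sqrt{1453}\right) + 196 = \left(18 - 18 \sqrt{1453}\right) + 196 = 214 - 18 \sqrt{1453}$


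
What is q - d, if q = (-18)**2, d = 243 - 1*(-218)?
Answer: -137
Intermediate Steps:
d = 461 (d = 243 + 218 = 461)
q = 324
q - d = 324 - 1*461 = 324 - 461 = -137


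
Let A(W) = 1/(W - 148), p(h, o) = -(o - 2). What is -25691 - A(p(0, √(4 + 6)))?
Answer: -273686150/10653 - √10/21306 ≈ -25691.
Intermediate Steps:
p(h, o) = 2 - o (p(h, o) = -(-2 + o) = 2 - o)
A(W) = 1/(-148 + W)
-25691 - A(p(0, √(4 + 6))) = -25691 - 1/(-148 + (2 - √(4 + 6))) = -25691 - 1/(-148 + (2 - √10)) = -25691 - 1/(-146 - √10)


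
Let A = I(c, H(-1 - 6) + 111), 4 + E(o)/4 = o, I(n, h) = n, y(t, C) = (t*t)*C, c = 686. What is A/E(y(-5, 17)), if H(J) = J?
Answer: 343/842 ≈ 0.40736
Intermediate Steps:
y(t, C) = C*t² (y(t, C) = t²*C = C*t²)
E(o) = -16 + 4*o
A = 686
A/E(y(-5, 17)) = 686/(-16 + 4*(17*(-5)²)) = 686/(-16 + 4*(17*25)) = 686/(-16 + 4*425) = 686/(-16 + 1700) = 686/1684 = 686*(1/1684) = 343/842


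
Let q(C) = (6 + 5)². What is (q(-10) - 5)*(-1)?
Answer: -116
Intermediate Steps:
q(C) = 121 (q(C) = 11² = 121)
(q(-10) - 5)*(-1) = (121 - 5)*(-1) = 116*(-1) = -116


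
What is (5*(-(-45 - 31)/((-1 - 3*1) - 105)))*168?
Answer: -63840/109 ≈ -585.69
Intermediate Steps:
(5*(-(-45 - 31)/((-1 - 3*1) - 105)))*168 = (5*(-(-76)/((-1 - 3) - 105)))*168 = (5*(-(-76)/(-4 - 105)))*168 = (5*(-(-76)/(-109)))*168 = (5*(-(-76)*(-1)/109))*168 = (5*(-1*76/109))*168 = (5*(-76/109))*168 = -380/109*168 = -63840/109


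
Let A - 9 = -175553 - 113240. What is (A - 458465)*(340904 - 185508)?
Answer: -116119505604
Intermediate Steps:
A = -288784 (A = 9 + (-175553 - 113240) = 9 - 288793 = -288784)
(A - 458465)*(340904 - 185508) = (-288784 - 458465)*(340904 - 185508) = -747249*155396 = -116119505604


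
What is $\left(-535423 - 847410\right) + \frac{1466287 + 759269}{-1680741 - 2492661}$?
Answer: $- \frac{961853372237}{695567} \approx -1.3828 \cdot 10^{6}$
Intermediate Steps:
$\left(-535423 - 847410\right) + \frac{1466287 + 759269}{-1680741 - 2492661} = -1382833 + \frac{2225556}{-4173402} = -1382833 + 2225556 \left(- \frac{1}{4173402}\right) = -1382833 - \frac{370926}{695567} = - \frac{961853372237}{695567}$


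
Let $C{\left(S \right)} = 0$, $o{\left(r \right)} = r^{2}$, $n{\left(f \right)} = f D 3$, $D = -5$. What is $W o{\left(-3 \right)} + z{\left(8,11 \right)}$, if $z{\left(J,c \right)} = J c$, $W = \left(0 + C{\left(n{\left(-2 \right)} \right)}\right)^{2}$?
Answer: $88$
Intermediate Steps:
$n{\left(f \right)} = - 15 f$ ($n{\left(f \right)} = f \left(-5\right) 3 = - 5 f 3 = - 15 f$)
$W = 0$ ($W = \left(0 + 0\right)^{2} = 0^{2} = 0$)
$W o{\left(-3 \right)} + z{\left(8,11 \right)} = 0 \left(-3\right)^{2} + 8 \cdot 11 = 0 \cdot 9 + 88 = 0 + 88 = 88$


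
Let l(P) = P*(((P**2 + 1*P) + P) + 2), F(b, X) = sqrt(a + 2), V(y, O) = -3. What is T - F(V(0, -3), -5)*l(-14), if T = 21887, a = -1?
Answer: 24267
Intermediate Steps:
F(b, X) = 1 (F(b, X) = sqrt(-1 + 2) = sqrt(1) = 1)
l(P) = P*(2 + P**2 + 2*P) (l(P) = P*(((P**2 + P) + P) + 2) = P*(((P + P**2) + P) + 2) = P*((P**2 + 2*P) + 2) = P*(2 + P**2 + 2*P))
T - F(V(0, -3), -5)*l(-14) = 21887 - (-14*(2 + (-14)**2 + 2*(-14))) = 21887 - (-14*(2 + 196 - 28)) = 21887 - (-14*170) = 21887 - (-2380) = 21887 - 1*(-2380) = 21887 + 2380 = 24267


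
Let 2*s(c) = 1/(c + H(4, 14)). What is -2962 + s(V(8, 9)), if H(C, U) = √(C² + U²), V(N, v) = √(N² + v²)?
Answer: (1 - 11848*√53 - 5924*√145)/(2*(√145 + 2*√53)) ≈ -2962.0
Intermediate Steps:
s(c) = 1/(2*(c + 2*√53)) (s(c) = 1/(2*(c + √(4² + 14²))) = 1/(2*(c + √(16 + 196))) = 1/(2*(c + √212)) = 1/(2*(c + 2*√53)))
-2962 + s(V(8, 9)) = -2962 + 1/(2*(√(8² + 9²) + 2*√53)) = -2962 + 1/(2*(√(64 + 81) + 2*√53)) = -2962 + 1/(2*(√145 + 2*√53))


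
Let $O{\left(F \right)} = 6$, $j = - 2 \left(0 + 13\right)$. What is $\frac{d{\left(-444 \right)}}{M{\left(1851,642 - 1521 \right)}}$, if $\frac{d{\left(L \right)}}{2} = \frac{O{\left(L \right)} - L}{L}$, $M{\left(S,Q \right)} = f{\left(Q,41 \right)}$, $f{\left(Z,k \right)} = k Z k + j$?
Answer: $\frac{3}{2186885} \approx 1.3718 \cdot 10^{-6}$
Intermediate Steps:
$j = -26$ ($j = \left(-2\right) 13 = -26$)
$f{\left(Z,k \right)} = -26 + Z k^{2}$ ($f{\left(Z,k \right)} = k Z k - 26 = Z k k - 26 = Z k^{2} - 26 = -26 + Z k^{2}$)
$M{\left(S,Q \right)} = -26 + 1681 Q$ ($M{\left(S,Q \right)} = -26 + Q 41^{2} = -26 + Q 1681 = -26 + 1681 Q$)
$d{\left(L \right)} = \frac{2 \left(6 - L\right)}{L}$ ($d{\left(L \right)} = 2 \frac{6 - L}{L} = \frac{2 \left(6 - L\right)}{L}$)
$\frac{d{\left(-444 \right)}}{M{\left(1851,642 - 1521 \right)}} = \frac{-2 + \frac{12}{-444}}{-26 + 1681 \left(642 - 1521\right)} = \frac{-2 + 12 \left(- \frac{1}{444}\right)}{-26 + 1681 \left(-879\right)} = \frac{-2 - \frac{1}{37}}{-26 - 1477599} = - \frac{75}{37 \left(-1477625\right)} = \left(- \frac{75}{37}\right) \left(- \frac{1}{1477625}\right) = \frac{3}{2186885}$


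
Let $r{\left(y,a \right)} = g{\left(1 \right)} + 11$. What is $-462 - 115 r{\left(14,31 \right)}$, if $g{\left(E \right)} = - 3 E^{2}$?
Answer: $-1382$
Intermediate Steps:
$r{\left(y,a \right)} = 8$ ($r{\left(y,a \right)} = - 3 \cdot 1^{2} + 11 = \left(-3\right) 1 + 11 = -3 + 11 = 8$)
$-462 - 115 r{\left(14,31 \right)} = -462 - 920 = -1382$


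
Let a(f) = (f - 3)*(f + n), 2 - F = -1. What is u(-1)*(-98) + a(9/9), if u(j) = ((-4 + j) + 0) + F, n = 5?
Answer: 184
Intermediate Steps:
F = 3 (F = 2 - 1*(-1) = 2 + 1 = 3)
a(f) = (-3 + f)*(5 + f) (a(f) = (f - 3)*(f + 5) = (-3 + f)*(5 + f))
u(j) = -1 + j (u(j) = ((-4 + j) + 0) + 3 = (-4 + j) + 3 = -1 + j)
u(-1)*(-98) + a(9/9) = (-1 - 1)*(-98) + (-15 + (9/9)**2 + 2*(9/9)) = -2*(-98) + (-15 + (9*(1/9))**2 + 2*(9*(1/9))) = 196 + (-15 + 1**2 + 2*1) = 196 + (-15 + 1 + 2) = 196 - 12 = 184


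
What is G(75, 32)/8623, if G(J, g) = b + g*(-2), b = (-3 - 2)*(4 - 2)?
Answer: -74/8623 ≈ -0.0085817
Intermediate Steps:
b = -10 (b = -5*2 = -10)
G(J, g) = -10 - 2*g (G(J, g) = -10 + g*(-2) = -10 - 2*g)
G(75, 32)/8623 = (-10 - 2*32)/8623 = (-10 - 64)*(1/8623) = -74*1/8623 = -74/8623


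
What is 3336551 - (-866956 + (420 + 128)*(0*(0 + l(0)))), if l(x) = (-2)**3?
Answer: 4203507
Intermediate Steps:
l(x) = -8
3336551 - (-866956 + (420 + 128)*(0*(0 + l(0)))) = 3336551 - (-866956 + (420 + 128)*(0*(0 - 8))) = 3336551 - (-866956 + 548*(0*(-8))) = 3336551 - (-866956 + 548*0) = 3336551 - (-866956 + 0) = 3336551 - 1*(-866956) = 3336551 + 866956 = 4203507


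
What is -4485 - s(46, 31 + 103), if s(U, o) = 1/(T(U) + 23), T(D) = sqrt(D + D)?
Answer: -85216/19 + 2*sqrt(23)/437 ≈ -4485.0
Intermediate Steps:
T(D) = sqrt(2)*sqrt(D) (T(D) = sqrt(2*D) = sqrt(2)*sqrt(D))
s(U, o) = 1/(23 + sqrt(2)*sqrt(U)) (s(U, o) = 1/(sqrt(2)*sqrt(U) + 23) = 1/(23 + sqrt(2)*sqrt(U)))
-4485 - s(46, 31 + 103) = -4485 - 1/(23 + sqrt(2)*sqrt(46)) = -4485 - 1/(23 + 2*sqrt(23))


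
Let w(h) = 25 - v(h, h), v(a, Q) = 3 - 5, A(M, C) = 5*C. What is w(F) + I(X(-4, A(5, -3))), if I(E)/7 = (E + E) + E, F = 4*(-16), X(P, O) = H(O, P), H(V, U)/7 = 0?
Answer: 27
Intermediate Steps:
H(V, U) = 0 (H(V, U) = 7*0 = 0)
X(P, O) = 0
F = -64
I(E) = 21*E (I(E) = 7*((E + E) + E) = 7*(2*E + E) = 7*(3*E) = 21*E)
v(a, Q) = -2
w(h) = 27 (w(h) = 25 - 1*(-2) = 25 + 2 = 27)
w(F) + I(X(-4, A(5, -3))) = 27 + 21*0 = 27 + 0 = 27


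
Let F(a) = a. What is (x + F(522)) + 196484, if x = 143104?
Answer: 340110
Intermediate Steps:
(x + F(522)) + 196484 = (143104 + 522) + 196484 = 143626 + 196484 = 340110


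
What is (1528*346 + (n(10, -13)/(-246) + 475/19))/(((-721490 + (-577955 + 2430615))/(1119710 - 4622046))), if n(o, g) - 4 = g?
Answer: -37960479384896/23188985 ≈ -1.6370e+6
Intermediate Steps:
n(o, g) = 4 + g
(1528*346 + (n(10, -13)/(-246) + 475/19))/(((-721490 + (-577955 + 2430615))/(1119710 - 4622046))) = (1528*346 + ((4 - 13)/(-246) + 475/19))/(((-721490 + (-577955 + 2430615))/(1119710 - 4622046))) = (528688 + (-9*(-1/246) + 475*(1/19)))/(((-721490 + 1852660)/(-3502336))) = (528688 + (3/82 + 25))/((1131170*(-1/3502336))) = (528688 + 2053/82)/(-565585/1751168) = (43354469/82)*(-1751168/565585) = -37960479384896/23188985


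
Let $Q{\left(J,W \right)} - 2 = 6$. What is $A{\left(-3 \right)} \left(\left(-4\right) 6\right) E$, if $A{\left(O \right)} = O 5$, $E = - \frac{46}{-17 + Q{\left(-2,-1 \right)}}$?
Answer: $1840$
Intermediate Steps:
$Q{\left(J,W \right)} = 8$ ($Q{\left(J,W \right)} = 2 + 6 = 8$)
$E = \frac{46}{9}$ ($E = - \frac{46}{-17 + 8} = - \frac{46}{-9} = \left(-46\right) \left(- \frac{1}{9}\right) = \frac{46}{9} \approx 5.1111$)
$A{\left(O \right)} = 5 O$
$A{\left(-3 \right)} \left(\left(-4\right) 6\right) E = 5 \left(-3\right) \left(\left(-4\right) 6\right) \frac{46}{9} = \left(-15\right) \left(-24\right) \frac{46}{9} = 360 \cdot \frac{46}{9} = 1840$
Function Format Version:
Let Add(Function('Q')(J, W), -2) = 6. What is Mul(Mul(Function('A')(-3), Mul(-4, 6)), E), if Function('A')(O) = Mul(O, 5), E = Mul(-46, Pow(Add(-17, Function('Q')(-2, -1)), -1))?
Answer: 1840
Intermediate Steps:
Function('Q')(J, W) = 8 (Function('Q')(J, W) = Add(2, 6) = 8)
E = Rational(46, 9) (E = Mul(-46, Pow(Add(-17, 8), -1)) = Mul(-46, Pow(-9, -1)) = Mul(-46, Rational(-1, 9)) = Rational(46, 9) ≈ 5.1111)
Function('A')(O) = Mul(5, O)
Mul(Mul(Function('A')(-3), Mul(-4, 6)), E) = Mul(Mul(Mul(5, -3), Mul(-4, 6)), Rational(46, 9)) = Mul(Mul(-15, -24), Rational(46, 9)) = Mul(360, Rational(46, 9)) = 1840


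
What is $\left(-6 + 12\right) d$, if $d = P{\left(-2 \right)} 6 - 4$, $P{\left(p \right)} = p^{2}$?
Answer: $120$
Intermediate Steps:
$d = 20$ ($d = \left(-2\right)^{2} \cdot 6 - 4 = 4 \cdot 6 - 4 = 24 - 4 = 20$)
$\left(-6 + 12\right) d = \left(-6 + 12\right) 20 = 6 \cdot 20 = 120$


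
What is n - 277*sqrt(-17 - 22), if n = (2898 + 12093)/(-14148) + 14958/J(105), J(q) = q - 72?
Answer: 23459009/51876 - 277*I*sqrt(39) ≈ 452.21 - 1729.9*I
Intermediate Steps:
J(q) = -72 + q
n = 23459009/51876 (n = (2898 + 12093)/(-14148) + 14958/(-72 + 105) = 14991*(-1/14148) + 14958/33 = -4997/4716 + 14958*(1/33) = -4997/4716 + 4986/11 = 23459009/51876 ≈ 452.21)
n - 277*sqrt(-17 - 22) = 23459009/51876 - 277*sqrt(-17 - 22) = 23459009/51876 - 277*sqrt(-39) = 23459009/51876 - 277*I*sqrt(39)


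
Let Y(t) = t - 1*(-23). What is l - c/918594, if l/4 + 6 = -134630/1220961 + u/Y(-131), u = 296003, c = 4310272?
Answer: -2054750332443619/186927908139 ≈ -10992.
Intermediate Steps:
Y(t) = 23 + t (Y(t) = t + 23 = 23 + t)
l = -120737947217/10988649 (l = -24 + 4*(-134630/1220961 + 296003/(23 - 131)) = -24 + 4*(-134630*1/1220961 + 296003/(-108)) = -24 + 4*(-134630/1220961 + 296003*(-1/108)) = -24 + 4*(-134630/1220961 - 296003/108) = -24 + 4*(-120474219641/43954596) = -24 - 120474219641/10988649 = -120737947217/10988649 ≈ -10988.)
l - c/918594 = -120737947217/10988649 - 4310272/918594 = -120737947217/10988649 - 1*2155136/459297 = -120737947217/10988649 - 2155136/459297 = -2054750332443619/186927908139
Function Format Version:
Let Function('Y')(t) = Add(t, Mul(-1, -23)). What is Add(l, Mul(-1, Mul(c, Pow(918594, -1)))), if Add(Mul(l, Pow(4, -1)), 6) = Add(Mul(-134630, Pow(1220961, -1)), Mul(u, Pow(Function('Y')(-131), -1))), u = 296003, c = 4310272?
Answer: Rational(-2054750332443619, 186927908139) ≈ -10992.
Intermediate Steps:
Function('Y')(t) = Add(23, t) (Function('Y')(t) = Add(t, 23) = Add(23, t))
l = Rational(-120737947217, 10988649) (l = Add(-24, Mul(4, Add(Mul(-134630, Pow(1220961, -1)), Mul(296003, Pow(Add(23, -131), -1))))) = Add(-24, Mul(4, Add(Mul(-134630, Rational(1, 1220961)), Mul(296003, Pow(-108, -1))))) = Add(-24, Mul(4, Add(Rational(-134630, 1220961), Mul(296003, Rational(-1, 108))))) = Add(-24, Mul(4, Add(Rational(-134630, 1220961), Rational(-296003, 108)))) = Add(-24, Mul(4, Rational(-120474219641, 43954596))) = Add(-24, Rational(-120474219641, 10988649)) = Rational(-120737947217, 10988649) ≈ -10988.)
Add(l, Mul(-1, Mul(c, Pow(918594, -1)))) = Add(Rational(-120737947217, 10988649), Mul(-1, Mul(4310272, Pow(918594, -1)))) = Add(Rational(-120737947217, 10988649), Mul(-1, Mul(4310272, Rational(1, 918594)))) = Add(Rational(-120737947217, 10988649), Mul(-1, Rational(2155136, 459297))) = Add(Rational(-120737947217, 10988649), Rational(-2155136, 459297)) = Rational(-2054750332443619, 186927908139)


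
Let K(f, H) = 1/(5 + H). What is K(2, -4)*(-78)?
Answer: -78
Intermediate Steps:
K(2, -4)*(-78) = -78/(5 - 4) = -78/1 = 1*(-78) = -78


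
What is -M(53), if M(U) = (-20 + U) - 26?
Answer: -7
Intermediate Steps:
M(U) = -46 + U
-M(53) = -(-46 + 53) = -1*7 = -7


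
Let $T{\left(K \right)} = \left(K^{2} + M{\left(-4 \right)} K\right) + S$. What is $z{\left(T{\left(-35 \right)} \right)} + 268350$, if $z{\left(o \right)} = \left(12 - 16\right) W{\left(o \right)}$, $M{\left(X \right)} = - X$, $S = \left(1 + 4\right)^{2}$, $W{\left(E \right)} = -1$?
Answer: $268354$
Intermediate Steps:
$S = 25$ ($S = 5^{2} = 25$)
$T{\left(K \right)} = 25 + K^{2} + 4 K$ ($T{\left(K \right)} = \left(K^{2} + \left(-1\right) \left(-4\right) K\right) + 25 = \left(K^{2} + 4 K\right) + 25 = 25 + K^{2} + 4 K$)
$z{\left(o \right)} = 4$ ($z{\left(o \right)} = \left(12 - 16\right) \left(-1\right) = \left(-4\right) \left(-1\right) = 4$)
$z{\left(T{\left(-35 \right)} \right)} + 268350 = 4 + 268350 = 268354$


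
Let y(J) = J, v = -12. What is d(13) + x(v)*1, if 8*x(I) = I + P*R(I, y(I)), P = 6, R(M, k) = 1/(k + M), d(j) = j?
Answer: 367/32 ≈ 11.469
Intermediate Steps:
R(M, k) = 1/(M + k)
x(I) = I/8 + 3/(8*I) (x(I) = (I + 6/(I + I))/8 = (I + 6/((2*I)))/8 = (I + 6*(1/(2*I)))/8 = (I + 3/I)/8 = I/8 + 3/(8*I))
d(13) + x(v)*1 = 13 + ((1/8)*(3 + (-12)**2)/(-12))*1 = 13 + ((1/8)*(-1/12)*(3 + 144))*1 = 13 + ((1/8)*(-1/12)*147)*1 = 13 - 49/32*1 = 13 - 49/32 = 367/32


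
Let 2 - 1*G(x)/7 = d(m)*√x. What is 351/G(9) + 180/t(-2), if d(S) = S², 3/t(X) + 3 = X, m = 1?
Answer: -2451/7 ≈ -350.14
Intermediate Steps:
t(X) = 3/(-3 + X)
G(x) = 14 - 7*√x (G(x) = 14 - 7*1²*√x = 14 - 7*√x)
351/G(9) + 180/t(-2) = 351/(14 - 7*√9) + 180/((3/(-3 - 2))) = 351/(14 - 7*3) + 180/((3/(-5))) = 351/(14 - 21) + 180/((3*(-⅕))) = 351/(-7) + 180/(-⅗) = 351*(-⅐) + 180*(-5/3) = -351/7 - 300 = -2451/7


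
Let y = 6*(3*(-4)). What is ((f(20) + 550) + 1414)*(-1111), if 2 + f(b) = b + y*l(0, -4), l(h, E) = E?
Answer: -2521970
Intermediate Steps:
y = -72 (y = 6*(-12) = -72)
f(b) = 286 + b (f(b) = -2 + (b - 72*(-4)) = -2 + (b + 288) = -2 + (288 + b) = 286 + b)
((f(20) + 550) + 1414)*(-1111) = (((286 + 20) + 550) + 1414)*(-1111) = ((306 + 550) + 1414)*(-1111) = (856 + 1414)*(-1111) = 2270*(-1111) = -2521970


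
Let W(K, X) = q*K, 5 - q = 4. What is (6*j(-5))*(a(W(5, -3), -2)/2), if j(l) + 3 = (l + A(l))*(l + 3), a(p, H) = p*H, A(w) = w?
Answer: -510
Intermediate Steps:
q = 1 (q = 5 - 1*4 = 5 - 4 = 1)
W(K, X) = K (W(K, X) = 1*K = K)
a(p, H) = H*p
j(l) = -3 + 2*l*(3 + l) (j(l) = -3 + (l + l)*(l + 3) = -3 + (2*l)*(3 + l) = -3 + 2*l*(3 + l))
(6*j(-5))*(a(W(5, -3), -2)/2) = (6*(-3 + 2*(-5)**2 + 6*(-5)))*(-2*5/2) = (6*(-3 + 2*25 - 30))*(-10*1/2) = (6*(-3 + 50 - 30))*(-5) = (6*17)*(-5) = 102*(-5) = -510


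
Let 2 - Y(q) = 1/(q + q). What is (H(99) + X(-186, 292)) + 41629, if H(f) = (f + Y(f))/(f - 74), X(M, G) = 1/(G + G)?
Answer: 60176398199/1445400 ≈ 41633.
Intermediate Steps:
X(M, G) = 1/(2*G)
Y(q) = 2 - 1/(2*q) (Y(q) = 2 - 1/(q + q) = 2 - 1/(2*q))
H(f) = (2 + f - 1/(2*f))/(-74 + f) (H(f) = (f + (2 - 1/(2*f)))/(f - 74) = (2 + f - 1/(2*f))/(-74 + f))
(H(99) + X(-186, 292)) + 41629 = ((-½ + 99² + 2*99)/(99*(-74 + 99)) + (½)/292) + 41629 = ((1/99)*(-½ + 9801 + 198)/25 + (½)*(1/292)) + 41629 = ((1/99)*(1/25)*(19997/2) + 1/584) + 41629 = (19997/4950 + 1/584) + 41629 = 5841599/1445400 + 41629 = 60176398199/1445400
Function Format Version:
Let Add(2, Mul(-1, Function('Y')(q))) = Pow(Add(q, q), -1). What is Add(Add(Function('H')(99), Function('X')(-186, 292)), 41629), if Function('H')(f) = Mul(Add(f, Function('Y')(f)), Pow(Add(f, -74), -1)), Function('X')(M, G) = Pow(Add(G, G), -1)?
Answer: Rational(60176398199, 1445400) ≈ 41633.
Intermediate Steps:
Function('X')(M, G) = Mul(Rational(1, 2), Pow(G, -1)) (Function('X')(M, G) = Pow(Mul(2, G), -1) = Mul(Rational(1, 2), Pow(G, -1)))
Function('Y')(q) = Add(2, Mul(Rational(-1, 2), Pow(q, -1))) (Function('Y')(q) = Add(2, Mul(-1, Pow(Add(q, q), -1))) = Add(2, Mul(-1, Pow(Mul(2, q), -1))) = Add(2, Mul(-1, Mul(Rational(1, 2), Pow(q, -1)))) = Add(2, Mul(Rational(-1, 2), Pow(q, -1))))
Function('H')(f) = Mul(Pow(Add(-74, f), -1), Add(2, f, Mul(Rational(-1, 2), Pow(f, -1)))) (Function('H')(f) = Mul(Add(f, Add(2, Mul(Rational(-1, 2), Pow(f, -1)))), Pow(Add(f, -74), -1)) = Mul(Add(2, f, Mul(Rational(-1, 2), Pow(f, -1))), Pow(Add(-74, f), -1)) = Mul(Pow(Add(-74, f), -1), Add(2, f, Mul(Rational(-1, 2), Pow(f, -1)))))
Add(Add(Function('H')(99), Function('X')(-186, 292)), 41629) = Add(Add(Mul(Pow(99, -1), Pow(Add(-74, 99), -1), Add(Rational(-1, 2), Pow(99, 2), Mul(2, 99))), Mul(Rational(1, 2), Pow(292, -1))), 41629) = Add(Add(Mul(Rational(1, 99), Pow(25, -1), Add(Rational(-1, 2), 9801, 198)), Mul(Rational(1, 2), Rational(1, 292))), 41629) = Add(Add(Mul(Rational(1, 99), Rational(1, 25), Rational(19997, 2)), Rational(1, 584)), 41629) = Add(Add(Rational(19997, 4950), Rational(1, 584)), 41629) = Add(Rational(5841599, 1445400), 41629) = Rational(60176398199, 1445400)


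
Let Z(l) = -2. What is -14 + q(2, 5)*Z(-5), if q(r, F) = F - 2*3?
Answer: -12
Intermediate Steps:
q(r, F) = -6 + F (q(r, F) = F - 1*6 = F - 6 = -6 + F)
-14 + q(2, 5)*Z(-5) = -14 + (-6 + 5)*(-2) = -14 - 1*(-2) = -14 + 2 = -12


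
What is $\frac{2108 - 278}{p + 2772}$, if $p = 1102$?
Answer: $\frac{915}{1937} \approx 0.47238$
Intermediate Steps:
$\frac{2108 - 278}{p + 2772} = \frac{2108 - 278}{1102 + 2772} = \frac{1830}{3874} = 1830 \cdot \frac{1}{3874} = \frac{915}{1937}$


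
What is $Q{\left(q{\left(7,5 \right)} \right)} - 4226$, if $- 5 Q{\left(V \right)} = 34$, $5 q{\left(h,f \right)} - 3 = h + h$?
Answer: $- \frac{21164}{5} \approx -4232.8$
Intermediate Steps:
$q{\left(h,f \right)} = \frac{3}{5} + \frac{2 h}{5}$ ($q{\left(h,f \right)} = \frac{3}{5} + \frac{h + h}{5} = \frac{3}{5} + \frac{2 h}{5}$)
$Q{\left(V \right)} = - \frac{34}{5}$ ($Q{\left(V \right)} = \left(- \frac{1}{5}\right) 34 = - \frac{34}{5}$)
$Q{\left(q{\left(7,5 \right)} \right)} - 4226 = - \frac{34}{5} - 4226 = - \frac{21164}{5}$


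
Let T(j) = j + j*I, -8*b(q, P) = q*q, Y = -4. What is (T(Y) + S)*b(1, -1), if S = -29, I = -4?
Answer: 17/8 ≈ 2.1250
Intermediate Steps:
b(q, P) = -q²/8 (b(q, P) = -q*q/8 = -q²/8)
T(j) = -3*j (T(j) = j + j*(-4) = j - 4*j = -3*j)
(T(Y) + S)*b(1, -1) = (-3*(-4) - 29)*(-⅛*1²) = (12 - 29)*(-⅛*1) = -17*(-⅛) = 17/8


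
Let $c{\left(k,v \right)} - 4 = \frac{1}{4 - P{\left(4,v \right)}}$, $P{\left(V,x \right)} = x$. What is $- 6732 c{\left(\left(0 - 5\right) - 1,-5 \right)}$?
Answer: $-27676$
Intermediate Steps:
$c{\left(k,v \right)} = 4 + \frac{1}{4 - v}$
$- 6732 c{\left(\left(0 - 5\right) - 1,-5 \right)} = - 6732 \frac{-17 + 4 \left(-5\right)}{-4 - 5} = - 6732 \frac{-17 - 20}{-9} = - 6732 \left(\left(- \frac{1}{9}\right) \left(-37\right)\right) = \left(-6732\right) \frac{37}{9} = -27676$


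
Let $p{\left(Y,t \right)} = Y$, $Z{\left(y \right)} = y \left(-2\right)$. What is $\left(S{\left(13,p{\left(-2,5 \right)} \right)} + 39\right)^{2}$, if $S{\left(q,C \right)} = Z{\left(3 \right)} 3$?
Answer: $441$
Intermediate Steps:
$Z{\left(y \right)} = - 2 y$
$S{\left(q,C \right)} = -18$ ($S{\left(q,C \right)} = \left(-2\right) 3 \cdot 3 = \left(-6\right) 3 = -18$)
$\left(S{\left(13,p{\left(-2,5 \right)} \right)} + 39\right)^{2} = \left(-18 + 39\right)^{2} = 21^{2} = 441$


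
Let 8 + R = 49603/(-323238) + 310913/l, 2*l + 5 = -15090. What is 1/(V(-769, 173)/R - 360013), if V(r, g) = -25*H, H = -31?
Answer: -240780770753/86687989061247539 ≈ -2.7776e-6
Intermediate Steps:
l = -15095/2 (l = -5/2 + (1/2)*(-15090) = -5/2 - 7545 = -15095/2 ≈ -7547.5)
R = -240780770753/4879277610 (R = -8 + (49603/(-323238) + 310913/(-15095/2)) = -8 + (49603*(-1/323238) + 310913*(-2/15095)) = -8 + (-49603/323238 - 621826/15095) = -8 - 201746549873/4879277610 = -240780770753/4879277610 ≈ -49.348)
V(r, g) = 775 (V(r, g) = -25*(-31) = 775)
1/(V(-769, 173)/R - 360013) = 1/(775/(-240780770753/4879277610) - 360013) = 1/(775*(-4879277610/240780770753) - 360013) = 1/(-3781440147750/240780770753 - 360013) = 1/(-86687989061247539/240780770753) = -240780770753/86687989061247539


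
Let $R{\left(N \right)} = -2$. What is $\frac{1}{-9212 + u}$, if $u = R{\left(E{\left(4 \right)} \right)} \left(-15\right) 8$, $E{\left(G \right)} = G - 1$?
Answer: $- \frac{1}{8972} \approx -0.00011146$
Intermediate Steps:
$E{\left(G \right)} = -1 + G$
$u = 240$ ($u = \left(-2\right) \left(-15\right) 8 = 30 \cdot 8 = 240$)
$\frac{1}{-9212 + u} = \frac{1}{-9212 + 240} = \frac{1}{-8972} = - \frac{1}{8972}$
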